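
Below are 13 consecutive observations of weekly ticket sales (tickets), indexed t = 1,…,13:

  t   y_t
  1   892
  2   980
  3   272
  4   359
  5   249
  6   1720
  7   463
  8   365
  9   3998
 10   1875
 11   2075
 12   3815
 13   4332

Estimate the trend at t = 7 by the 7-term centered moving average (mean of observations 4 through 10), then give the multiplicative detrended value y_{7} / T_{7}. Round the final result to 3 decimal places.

Trend T_7 = (359 + 249 + 1720 + 463 + 365 + 3998 + 1875) / 7 = 9029/7 = 1289.85714
Ratio to trend: 463 / 1289.85714 = 0.359

0.359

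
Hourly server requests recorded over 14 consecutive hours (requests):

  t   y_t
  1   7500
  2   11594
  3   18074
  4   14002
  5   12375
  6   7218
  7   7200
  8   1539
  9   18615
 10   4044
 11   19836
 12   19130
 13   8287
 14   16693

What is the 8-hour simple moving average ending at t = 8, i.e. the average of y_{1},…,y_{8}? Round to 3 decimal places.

Sum of periods 1–8: 7500 + 11594 + 18074 + 14002 + 12375 + 7218 + 7200 + 1539 = 79502
Divide by 8: 79502 / 8 = 9937.750

9937.750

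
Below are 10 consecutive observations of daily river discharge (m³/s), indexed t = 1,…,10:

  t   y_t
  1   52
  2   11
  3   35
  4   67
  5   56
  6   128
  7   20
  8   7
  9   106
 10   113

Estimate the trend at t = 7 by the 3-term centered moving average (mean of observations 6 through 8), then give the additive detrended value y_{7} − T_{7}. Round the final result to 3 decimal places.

-31.667

Trend T_7 = (128 + 20 + 7) / 3 = 155/3 = 51.66667
Detrended value: 20 − 51.66667 = -31.667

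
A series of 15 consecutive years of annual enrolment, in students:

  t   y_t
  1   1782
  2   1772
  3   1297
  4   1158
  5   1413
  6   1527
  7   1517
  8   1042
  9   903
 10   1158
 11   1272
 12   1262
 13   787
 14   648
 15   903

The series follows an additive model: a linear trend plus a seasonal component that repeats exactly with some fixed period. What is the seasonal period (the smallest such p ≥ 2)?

First differences y_{t+1} − y_t: -10, -475, -139, 255, 114, -10, -475, -139, 255, 114, -10, -475, …
The difference pattern repeats every 5 terms and not for any smaller step, so p = 5.

5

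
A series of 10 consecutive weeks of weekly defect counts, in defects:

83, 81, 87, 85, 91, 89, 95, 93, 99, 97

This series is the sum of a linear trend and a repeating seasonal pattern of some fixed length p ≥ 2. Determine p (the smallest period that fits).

2

First differences y_{t+1} − y_t: -2, 6, -2, 6, -2, 6, …
The difference pattern repeats every 2 terms and not for any smaller step, so p = 2.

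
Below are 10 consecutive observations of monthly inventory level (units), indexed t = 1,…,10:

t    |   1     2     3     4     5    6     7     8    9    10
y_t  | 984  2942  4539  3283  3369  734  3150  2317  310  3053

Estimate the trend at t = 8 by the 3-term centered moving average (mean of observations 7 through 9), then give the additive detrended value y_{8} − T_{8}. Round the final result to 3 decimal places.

Trend T_8 = (3150 + 2317 + 310) / 3 = 5777/3 = 1925.66667
Detrended value: 2317 − 1925.66667 = 391.333

391.333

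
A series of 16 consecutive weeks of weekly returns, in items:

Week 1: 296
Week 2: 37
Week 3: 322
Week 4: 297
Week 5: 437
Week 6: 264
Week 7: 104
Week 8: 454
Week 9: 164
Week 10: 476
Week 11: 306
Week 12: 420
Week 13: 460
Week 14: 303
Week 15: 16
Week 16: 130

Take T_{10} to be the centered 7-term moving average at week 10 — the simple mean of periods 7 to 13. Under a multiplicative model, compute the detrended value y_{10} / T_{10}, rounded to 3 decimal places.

1.398

Trend T_10 = (104 + 454 + 164 + 476 + 306 + 420 + 460) / 7 = 2384/7 = 340.57143
Ratio to trend: 476 / 340.57143 = 1.398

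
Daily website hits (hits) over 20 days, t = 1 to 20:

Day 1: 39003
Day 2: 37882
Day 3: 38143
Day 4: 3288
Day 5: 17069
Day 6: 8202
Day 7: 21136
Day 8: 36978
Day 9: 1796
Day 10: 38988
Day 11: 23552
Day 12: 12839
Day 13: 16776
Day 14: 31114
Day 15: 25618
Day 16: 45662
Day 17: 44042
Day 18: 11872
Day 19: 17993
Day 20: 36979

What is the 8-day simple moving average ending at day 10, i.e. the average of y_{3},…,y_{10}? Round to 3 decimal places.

20700.000

Sum of periods 3–10: 38143 + 3288 + 17069 + 8202 + 21136 + 36978 + 1796 + 38988 = 165600
Divide by 8: 165600 / 8 = 20700.000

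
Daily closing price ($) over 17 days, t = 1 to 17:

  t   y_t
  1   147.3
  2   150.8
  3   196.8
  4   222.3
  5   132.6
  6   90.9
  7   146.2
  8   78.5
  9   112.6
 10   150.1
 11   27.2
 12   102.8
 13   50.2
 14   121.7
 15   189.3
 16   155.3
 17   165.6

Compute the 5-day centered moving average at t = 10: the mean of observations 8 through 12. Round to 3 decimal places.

94.240

Sum of periods 8–12: 78.5 + 112.6 + 150.1 + 27.2 + 102.8 = 471.2
Divide by 5: 471.2 / 5 = 94.240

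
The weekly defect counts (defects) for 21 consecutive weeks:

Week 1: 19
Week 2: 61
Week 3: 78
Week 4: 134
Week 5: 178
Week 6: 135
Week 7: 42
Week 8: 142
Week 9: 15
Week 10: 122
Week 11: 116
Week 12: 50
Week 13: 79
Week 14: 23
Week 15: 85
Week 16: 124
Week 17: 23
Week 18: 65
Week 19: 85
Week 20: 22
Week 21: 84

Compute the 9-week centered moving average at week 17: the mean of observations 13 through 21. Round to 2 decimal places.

Sum of periods 13–21: 79 + 23 + 85 + 124 + 23 + 65 + 85 + 22 + 84 = 590
Divide by 9: 590 / 9 = 65.56

65.56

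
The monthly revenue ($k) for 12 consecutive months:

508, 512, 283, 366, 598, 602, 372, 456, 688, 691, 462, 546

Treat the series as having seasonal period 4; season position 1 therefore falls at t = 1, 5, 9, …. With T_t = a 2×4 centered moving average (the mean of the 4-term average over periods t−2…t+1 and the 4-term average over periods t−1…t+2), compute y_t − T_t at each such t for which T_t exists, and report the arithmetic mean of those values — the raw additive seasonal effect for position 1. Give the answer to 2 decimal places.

124.81

Season position 1 occurs at t = 5, 9 (where T_t is defined).
t=5: T_5 = 473.3750; y_5 − T_5 = 598 − 473.3750 = 124.6250
t=9: T_9 = 563.0000; y_9 − T_9 = 688 − 563.0000 = 125.0000
Mean deviation: (124.6250 + 125.0000) / 2 = 124.81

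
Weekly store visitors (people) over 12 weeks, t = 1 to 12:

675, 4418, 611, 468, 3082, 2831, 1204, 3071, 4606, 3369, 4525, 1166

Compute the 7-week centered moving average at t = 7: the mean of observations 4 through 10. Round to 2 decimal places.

Sum of periods 4–10: 468 + 3082 + 2831 + 1204 + 3071 + 4606 + 3369 = 18631
Divide by 7: 18631 / 7 = 2661.57

2661.57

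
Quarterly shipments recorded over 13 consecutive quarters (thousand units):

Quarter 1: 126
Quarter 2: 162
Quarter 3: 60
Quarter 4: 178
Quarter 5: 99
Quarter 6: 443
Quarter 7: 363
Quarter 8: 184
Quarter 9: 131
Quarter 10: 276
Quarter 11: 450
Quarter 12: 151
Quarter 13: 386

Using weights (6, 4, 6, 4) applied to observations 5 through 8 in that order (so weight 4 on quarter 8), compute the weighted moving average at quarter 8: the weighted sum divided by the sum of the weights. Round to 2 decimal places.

264.00

Weighted sum: 6·99 + 4·443 + 6·363 + 4·184 = 594 + 1772 + 2178 + 736 = 5280
Weight total: 6 + 4 + 6 + 4 = 20
WMA = 5280 / 20 = 264.00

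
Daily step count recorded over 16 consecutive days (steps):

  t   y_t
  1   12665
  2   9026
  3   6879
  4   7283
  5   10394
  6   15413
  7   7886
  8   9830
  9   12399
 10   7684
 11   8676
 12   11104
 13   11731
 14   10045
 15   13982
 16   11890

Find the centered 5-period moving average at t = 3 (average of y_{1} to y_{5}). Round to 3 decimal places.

9249.400

Sum of periods 1–5: 12665 + 9026 + 6879 + 7283 + 10394 = 46247
Divide by 5: 46247 / 5 = 9249.400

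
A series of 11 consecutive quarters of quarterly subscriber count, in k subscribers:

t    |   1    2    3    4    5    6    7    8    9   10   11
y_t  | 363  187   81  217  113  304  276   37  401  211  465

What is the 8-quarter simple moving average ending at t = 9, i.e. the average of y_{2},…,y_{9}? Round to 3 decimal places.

Sum of periods 2–9: 187 + 81 + 217 + 113 + 304 + 276 + 37 + 401 = 1616
Divide by 8: 1616 / 8 = 202.000

202.000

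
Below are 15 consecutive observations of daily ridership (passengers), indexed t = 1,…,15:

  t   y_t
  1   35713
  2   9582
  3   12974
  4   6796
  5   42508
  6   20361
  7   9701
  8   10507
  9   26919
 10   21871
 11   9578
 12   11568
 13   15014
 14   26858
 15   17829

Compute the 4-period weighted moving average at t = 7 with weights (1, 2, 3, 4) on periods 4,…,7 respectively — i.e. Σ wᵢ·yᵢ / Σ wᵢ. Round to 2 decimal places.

Weighted sum: 1·6796 + 2·42508 + 3·20361 + 4·9701 = 6796 + 85016 + 61083 + 38804 = 191699
Weight total: 1 + 2 + 3 + 4 = 10
WMA = 191699 / 10 = 19169.90

19169.90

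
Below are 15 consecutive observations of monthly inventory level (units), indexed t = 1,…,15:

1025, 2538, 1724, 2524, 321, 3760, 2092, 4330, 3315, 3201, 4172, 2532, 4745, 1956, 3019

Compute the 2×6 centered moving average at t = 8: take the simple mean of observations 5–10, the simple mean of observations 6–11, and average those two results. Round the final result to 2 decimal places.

3157.42

Sum over 5–10: 321 + 3760 + 2092 + 4330 + 3315 + 3201 = 17019
Sum over 6–11: 3760 + 2092 + 4330 + 3315 + 3201 + 4172 = 20870
CMA at t=8 = (17019 + 20870) / (2·6) = 37889 / 12 = 3157.42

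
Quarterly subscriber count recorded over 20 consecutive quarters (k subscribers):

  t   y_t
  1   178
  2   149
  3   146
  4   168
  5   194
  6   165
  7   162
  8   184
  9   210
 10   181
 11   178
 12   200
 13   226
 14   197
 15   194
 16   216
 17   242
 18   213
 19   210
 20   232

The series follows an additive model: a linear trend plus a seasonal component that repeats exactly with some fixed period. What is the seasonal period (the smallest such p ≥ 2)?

4

First differences y_{t+1} − y_t: -29, -3, 22, 26, -29, -3, 22, 26, -29, -3, …
The difference pattern repeats every 4 terms and not for any smaller step, so p = 4.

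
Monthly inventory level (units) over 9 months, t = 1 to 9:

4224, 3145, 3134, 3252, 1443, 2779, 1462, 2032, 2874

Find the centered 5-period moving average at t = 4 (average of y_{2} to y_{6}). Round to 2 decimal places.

2750.60

Sum of periods 2–6: 3145 + 3134 + 3252 + 1443 + 2779 = 13753
Divide by 5: 13753 / 5 = 2750.60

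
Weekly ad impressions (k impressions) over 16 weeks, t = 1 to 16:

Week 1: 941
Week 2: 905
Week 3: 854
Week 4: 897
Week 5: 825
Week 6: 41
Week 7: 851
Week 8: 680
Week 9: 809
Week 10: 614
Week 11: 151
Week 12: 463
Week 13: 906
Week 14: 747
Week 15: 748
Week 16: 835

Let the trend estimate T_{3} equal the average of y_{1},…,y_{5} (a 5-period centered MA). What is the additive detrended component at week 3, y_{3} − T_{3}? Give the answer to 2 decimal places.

-30.40

Trend T_3 = (941 + 905 + 854 + 897 + 825) / 5 = 4422/5 = 884.4000
Detrended value: 854 − 884.4000 = -30.40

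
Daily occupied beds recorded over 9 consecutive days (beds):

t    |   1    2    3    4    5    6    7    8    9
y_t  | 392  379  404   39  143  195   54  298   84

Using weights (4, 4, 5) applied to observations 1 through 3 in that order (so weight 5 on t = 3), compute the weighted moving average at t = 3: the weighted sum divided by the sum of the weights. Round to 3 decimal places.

392.615

Weighted sum: 4·392 + 4·379 + 5·404 = 1568 + 1516 + 2020 = 5104
Weight total: 4 + 4 + 5 = 13
WMA = 5104 / 13 = 392.615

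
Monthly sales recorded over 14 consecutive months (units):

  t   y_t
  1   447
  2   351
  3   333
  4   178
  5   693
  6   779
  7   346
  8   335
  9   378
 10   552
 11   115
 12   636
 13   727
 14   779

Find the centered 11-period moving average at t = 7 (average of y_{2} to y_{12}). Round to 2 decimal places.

Sum of periods 2–12: 351 + 333 + 178 + 693 + 779 + 346 + 335 + 378 + 552 + 115 + 636 = 4696
Divide by 11: 4696 / 11 = 426.91

426.91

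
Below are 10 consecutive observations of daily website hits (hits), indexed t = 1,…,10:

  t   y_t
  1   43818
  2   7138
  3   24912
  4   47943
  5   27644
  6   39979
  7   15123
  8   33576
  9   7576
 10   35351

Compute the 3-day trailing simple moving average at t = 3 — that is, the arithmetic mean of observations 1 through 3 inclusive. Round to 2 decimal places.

25289.33

Sum of periods 1–3: 43818 + 7138 + 24912 = 75868
Divide by 3: 75868 / 3 = 25289.33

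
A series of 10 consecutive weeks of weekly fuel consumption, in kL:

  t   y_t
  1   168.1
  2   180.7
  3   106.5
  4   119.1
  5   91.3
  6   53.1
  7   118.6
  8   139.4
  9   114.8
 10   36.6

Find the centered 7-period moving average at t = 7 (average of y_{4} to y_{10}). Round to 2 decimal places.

96.13

Sum of periods 4–10: 119.1 + 91.3 + 53.1 + 118.6 + 139.4 + 114.8 + 36.6 = 672.9
Divide by 7: 672.9 / 7 = 96.13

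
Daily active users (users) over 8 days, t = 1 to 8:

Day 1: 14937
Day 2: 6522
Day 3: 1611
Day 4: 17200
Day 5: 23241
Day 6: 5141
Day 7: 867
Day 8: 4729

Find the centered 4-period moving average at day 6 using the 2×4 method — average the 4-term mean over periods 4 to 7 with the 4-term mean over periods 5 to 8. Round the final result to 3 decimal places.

10053.375

Sum over 4–7: 17200 + 23241 + 5141 + 867 = 46449
Sum over 5–8: 23241 + 5141 + 867 + 4729 = 33978
CMA at t=6 = (46449 + 33978) / (2·4) = 80427 / 8 = 10053.375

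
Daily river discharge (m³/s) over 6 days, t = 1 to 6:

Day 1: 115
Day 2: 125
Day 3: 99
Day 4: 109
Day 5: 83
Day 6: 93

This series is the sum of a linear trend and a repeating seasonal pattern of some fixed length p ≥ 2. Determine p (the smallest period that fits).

2

First differences y_{t+1} − y_t: 10, -26, 10, -26, 10, …
The difference pattern repeats every 2 terms and not for any smaller step, so p = 2.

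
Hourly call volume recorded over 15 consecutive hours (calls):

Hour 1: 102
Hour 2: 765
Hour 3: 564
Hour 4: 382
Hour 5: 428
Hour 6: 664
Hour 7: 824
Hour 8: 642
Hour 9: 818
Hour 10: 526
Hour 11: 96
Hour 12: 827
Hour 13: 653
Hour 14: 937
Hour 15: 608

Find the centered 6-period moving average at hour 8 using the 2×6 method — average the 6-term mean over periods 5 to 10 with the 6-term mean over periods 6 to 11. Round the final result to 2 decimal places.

Sum over 5–10: 428 + 664 + 824 + 642 + 818 + 526 = 3902
Sum over 6–11: 664 + 824 + 642 + 818 + 526 + 96 = 3570
CMA at t=8 = (3902 + 3570) / (2·6) = 7472 / 12 = 622.67

622.67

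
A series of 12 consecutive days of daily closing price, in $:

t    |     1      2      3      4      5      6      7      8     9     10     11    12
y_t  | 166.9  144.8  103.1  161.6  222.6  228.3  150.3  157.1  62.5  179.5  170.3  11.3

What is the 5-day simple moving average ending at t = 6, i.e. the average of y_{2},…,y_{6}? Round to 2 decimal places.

Sum of periods 2–6: 144.8 + 103.1 + 161.6 + 222.6 + 228.3 = 860.4
Divide by 5: 860.4 / 5 = 172.08

172.08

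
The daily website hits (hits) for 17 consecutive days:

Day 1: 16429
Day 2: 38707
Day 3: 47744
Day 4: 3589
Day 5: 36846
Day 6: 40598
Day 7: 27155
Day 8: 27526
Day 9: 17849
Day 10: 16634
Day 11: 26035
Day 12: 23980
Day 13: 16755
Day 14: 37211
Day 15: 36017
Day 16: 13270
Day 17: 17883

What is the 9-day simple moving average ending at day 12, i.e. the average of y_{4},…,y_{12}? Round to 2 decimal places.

Sum of periods 4–12: 3589 + 36846 + 40598 + 27155 + 27526 + 17849 + 16634 + 26035 + 23980 = 220212
Divide by 9: 220212 / 9 = 24468.00

24468.00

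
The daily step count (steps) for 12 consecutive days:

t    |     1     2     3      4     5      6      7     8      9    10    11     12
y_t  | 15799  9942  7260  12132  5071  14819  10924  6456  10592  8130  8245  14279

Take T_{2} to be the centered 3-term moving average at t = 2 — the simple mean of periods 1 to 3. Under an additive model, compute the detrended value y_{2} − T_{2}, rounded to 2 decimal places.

-1058.33

Trend T_2 = (15799 + 9942 + 7260) / 3 = 33001/3 = 11000.3333
Detrended value: 9942 − 11000.3333 = -1058.33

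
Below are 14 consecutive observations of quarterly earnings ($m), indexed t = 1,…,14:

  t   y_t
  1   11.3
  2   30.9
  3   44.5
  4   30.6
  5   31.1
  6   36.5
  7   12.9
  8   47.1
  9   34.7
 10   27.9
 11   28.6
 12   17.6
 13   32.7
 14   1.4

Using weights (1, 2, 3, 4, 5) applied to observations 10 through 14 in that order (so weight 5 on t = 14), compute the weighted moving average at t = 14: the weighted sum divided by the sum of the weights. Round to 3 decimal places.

Weighted sum: 1·27.9 + 2·28.6 + 3·17.6 + 4·32.7 + 5·1.4 = 27.9 + 57.2 + 52.8 + 130.8 + 7.0 = 275.7
Weight total: 1 + 2 + 3 + 4 + 5 = 15
WMA = 275.7 / 15 = 18.380

18.380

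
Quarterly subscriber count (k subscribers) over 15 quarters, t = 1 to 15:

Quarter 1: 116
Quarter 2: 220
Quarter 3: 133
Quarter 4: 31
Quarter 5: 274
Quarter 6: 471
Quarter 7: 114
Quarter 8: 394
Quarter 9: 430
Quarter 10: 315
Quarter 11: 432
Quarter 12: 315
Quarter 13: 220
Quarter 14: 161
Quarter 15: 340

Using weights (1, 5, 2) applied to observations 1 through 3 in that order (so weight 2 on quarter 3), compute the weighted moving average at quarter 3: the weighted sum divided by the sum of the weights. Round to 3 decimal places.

Weighted sum: 1·116 + 5·220 + 2·133 = 116 + 1100 + 266 = 1482
Weight total: 1 + 5 + 2 = 8
WMA = 1482 / 8 = 185.250

185.250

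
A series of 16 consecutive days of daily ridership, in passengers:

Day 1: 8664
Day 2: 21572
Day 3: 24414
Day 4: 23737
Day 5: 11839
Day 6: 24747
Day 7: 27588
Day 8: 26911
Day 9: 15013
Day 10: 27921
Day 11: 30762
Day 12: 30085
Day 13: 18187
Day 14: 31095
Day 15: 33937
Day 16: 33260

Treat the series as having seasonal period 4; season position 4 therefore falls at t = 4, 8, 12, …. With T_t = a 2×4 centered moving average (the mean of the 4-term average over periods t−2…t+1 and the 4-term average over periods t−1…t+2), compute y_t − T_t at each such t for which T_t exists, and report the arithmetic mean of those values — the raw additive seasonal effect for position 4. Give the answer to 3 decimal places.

2949.542

Season position 4 occurs at t = 4, 8, 12 (where T_t is defined).
t=4: T_4 = 20787.37500; y_4 − T_4 = 23737 − 20787.37500 = 2949.62500
t=8: T_8 = 23961.50000; y_8 − T_8 = 26911 − 23961.50000 = 2949.50000
t=12: T_12 = 27135.50000; y_12 − T_12 = 30085 − 27135.50000 = 2949.50000
Mean deviation: (2949.62500 + 2949.50000 + 2949.50000) / 3 = 2949.542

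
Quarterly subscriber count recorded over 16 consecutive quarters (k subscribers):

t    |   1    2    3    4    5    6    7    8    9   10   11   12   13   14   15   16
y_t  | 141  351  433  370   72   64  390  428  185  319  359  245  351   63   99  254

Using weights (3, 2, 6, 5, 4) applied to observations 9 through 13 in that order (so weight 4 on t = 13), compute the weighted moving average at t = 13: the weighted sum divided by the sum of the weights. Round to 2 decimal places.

Weighted sum: 3·185 + 2·319 + 6·359 + 5·245 + 4·351 = 555 + 638 + 2154 + 1225 + 1404 = 5976
Weight total: 3 + 2 + 6 + 5 + 4 = 20
WMA = 5976 / 20 = 298.80

298.80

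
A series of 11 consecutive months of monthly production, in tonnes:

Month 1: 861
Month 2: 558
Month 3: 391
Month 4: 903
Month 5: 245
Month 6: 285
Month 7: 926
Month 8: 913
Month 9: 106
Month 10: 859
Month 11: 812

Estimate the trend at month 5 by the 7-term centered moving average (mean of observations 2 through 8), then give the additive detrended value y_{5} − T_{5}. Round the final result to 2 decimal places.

-358.00

Trend T_5 = (558 + 391 + 903 + 245 + 285 + 926 + 913) / 7 = 4221/7 = 603.0000
Detrended value: 245 − 603.0000 = -358.00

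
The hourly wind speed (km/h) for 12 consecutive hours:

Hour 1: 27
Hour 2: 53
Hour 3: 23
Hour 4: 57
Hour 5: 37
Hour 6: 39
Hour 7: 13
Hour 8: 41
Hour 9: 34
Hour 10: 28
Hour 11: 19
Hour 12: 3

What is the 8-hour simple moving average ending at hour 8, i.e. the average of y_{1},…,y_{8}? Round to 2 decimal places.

Sum of periods 1–8: 27 + 53 + 23 + 57 + 37 + 39 + 13 + 41 = 290
Divide by 8: 290 / 8 = 36.25

36.25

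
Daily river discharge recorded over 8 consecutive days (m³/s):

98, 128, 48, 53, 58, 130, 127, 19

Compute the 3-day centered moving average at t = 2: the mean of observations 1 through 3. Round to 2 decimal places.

91.33

Sum of periods 1–3: 98 + 128 + 48 = 274
Divide by 3: 274 / 3 = 91.33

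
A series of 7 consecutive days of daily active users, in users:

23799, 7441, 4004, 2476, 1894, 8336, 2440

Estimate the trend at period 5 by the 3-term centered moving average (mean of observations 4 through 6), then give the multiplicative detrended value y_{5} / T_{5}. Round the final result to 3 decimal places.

0.447

Trend T_5 = (2476 + 1894 + 8336) / 3 = 12706/3 = 4235.33333
Ratio to trend: 1894 / 4235.33333 = 0.447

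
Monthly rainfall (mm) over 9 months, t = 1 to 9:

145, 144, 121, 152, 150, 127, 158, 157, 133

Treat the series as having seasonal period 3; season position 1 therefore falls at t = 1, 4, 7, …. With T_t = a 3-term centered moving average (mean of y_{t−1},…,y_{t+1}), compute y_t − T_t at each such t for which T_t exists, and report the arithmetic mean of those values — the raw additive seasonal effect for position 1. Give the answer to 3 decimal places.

10.833

Season position 1 occurs at t = 4, 7 (where T_t is defined).
t=4: T_4 = 141.00000; y_4 − T_4 = 152 − 141.00000 = 11.00000
t=7: T_7 = 147.33333; y_7 − T_7 = 158 − 147.33333 = 10.66667
Mean deviation: (11.00000 + 10.66667) / 2 = 10.833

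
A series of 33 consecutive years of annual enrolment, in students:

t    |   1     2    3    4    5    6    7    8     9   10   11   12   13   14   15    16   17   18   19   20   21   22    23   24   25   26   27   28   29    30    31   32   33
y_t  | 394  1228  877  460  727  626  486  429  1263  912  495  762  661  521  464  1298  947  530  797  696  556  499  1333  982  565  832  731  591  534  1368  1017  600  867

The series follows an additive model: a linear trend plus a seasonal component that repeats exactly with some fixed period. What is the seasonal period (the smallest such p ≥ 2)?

First differences y_{t+1} − y_t: 834, -351, -417, 267, -101, -140, -57, 834, -351, -417, 267, -101, -140, -57, 834, -351, …
The difference pattern repeats every 7 terms and not for any smaller step, so p = 7.

7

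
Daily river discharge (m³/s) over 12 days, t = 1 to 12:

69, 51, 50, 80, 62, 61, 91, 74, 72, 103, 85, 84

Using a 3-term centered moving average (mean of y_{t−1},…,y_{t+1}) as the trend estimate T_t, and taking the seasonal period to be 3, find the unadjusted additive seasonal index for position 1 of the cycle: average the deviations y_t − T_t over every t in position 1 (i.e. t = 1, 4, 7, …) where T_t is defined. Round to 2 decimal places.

16.00

Season position 1 occurs at t = 4, 7, 10 (where T_t is defined).
t=4: T_4 = 64.0000; y_4 − T_4 = 80 − 64.0000 = 16.0000
t=7: T_7 = 75.3333; y_7 − T_7 = 91 − 75.3333 = 15.6667
t=10: T_10 = 86.6667; y_10 − T_10 = 103 − 86.6667 = 16.3333
Mean deviation: (16.0000 + 15.6667 + 16.3333) / 3 = 16.00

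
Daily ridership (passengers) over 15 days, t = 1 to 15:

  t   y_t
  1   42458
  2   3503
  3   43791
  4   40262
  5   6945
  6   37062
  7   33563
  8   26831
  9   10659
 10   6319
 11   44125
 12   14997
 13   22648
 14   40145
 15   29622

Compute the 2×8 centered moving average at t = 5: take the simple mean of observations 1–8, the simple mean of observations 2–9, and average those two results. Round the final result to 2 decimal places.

27314.44

Sum over 1–8: 42458 + 3503 + 43791 + 40262 + 6945 + 37062 + 33563 + 26831 = 234415
Sum over 2–9: 3503 + 43791 + 40262 + 6945 + 37062 + 33563 + 26831 + 10659 = 202616
CMA at t=5 = (234415 + 202616) / (2·8) = 437031 / 16 = 27314.44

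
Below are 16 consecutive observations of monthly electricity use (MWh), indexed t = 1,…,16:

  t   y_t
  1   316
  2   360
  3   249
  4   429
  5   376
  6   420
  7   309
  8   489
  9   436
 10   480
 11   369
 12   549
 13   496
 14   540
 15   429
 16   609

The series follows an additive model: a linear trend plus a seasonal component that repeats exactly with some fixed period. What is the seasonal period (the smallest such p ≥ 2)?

4

First differences y_{t+1} − y_t: 44, -111, 180, -53, 44, -111, 180, -53, 44, -111, …
The difference pattern repeats every 4 terms and not for any smaller step, so p = 4.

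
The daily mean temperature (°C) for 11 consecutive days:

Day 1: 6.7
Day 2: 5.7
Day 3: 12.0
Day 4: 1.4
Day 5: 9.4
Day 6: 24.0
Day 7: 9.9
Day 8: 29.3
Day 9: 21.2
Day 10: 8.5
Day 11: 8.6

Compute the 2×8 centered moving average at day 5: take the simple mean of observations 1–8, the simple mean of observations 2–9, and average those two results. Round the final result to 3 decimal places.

Sum over 1–8: 6.7 + 5.7 + 12.0 + 1.4 + 9.4 + 24.0 + 9.9 + 29.3 = 98.4
Sum over 2–9: 5.7 + 12.0 + 1.4 + 9.4 + 24.0 + 9.9 + 29.3 + 21.2 = 112.9
CMA at t=5 = (98.4 + 112.9) / (2·8) = 211.3 / 16 = 13.206

13.206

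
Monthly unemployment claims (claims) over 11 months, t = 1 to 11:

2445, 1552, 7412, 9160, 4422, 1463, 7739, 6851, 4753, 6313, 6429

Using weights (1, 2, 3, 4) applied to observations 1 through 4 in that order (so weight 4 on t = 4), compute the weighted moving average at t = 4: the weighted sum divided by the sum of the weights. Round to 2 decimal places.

6442.50

Weighted sum: 1·2445 + 2·1552 + 3·7412 + 4·9160 = 2445 + 3104 + 22236 + 36640 = 64425
Weight total: 1 + 2 + 3 + 4 = 10
WMA = 64425 / 10 = 6442.50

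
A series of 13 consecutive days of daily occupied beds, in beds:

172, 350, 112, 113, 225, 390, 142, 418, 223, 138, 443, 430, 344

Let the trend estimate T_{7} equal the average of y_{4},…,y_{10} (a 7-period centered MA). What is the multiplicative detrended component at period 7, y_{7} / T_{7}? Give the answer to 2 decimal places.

0.60

Trend T_7 = (113 + 225 + 390 + 142 + 418 + 223 + 138) / 7 = 1649/7 = 235.5714
Ratio to trend: 142 / 235.5714 = 0.60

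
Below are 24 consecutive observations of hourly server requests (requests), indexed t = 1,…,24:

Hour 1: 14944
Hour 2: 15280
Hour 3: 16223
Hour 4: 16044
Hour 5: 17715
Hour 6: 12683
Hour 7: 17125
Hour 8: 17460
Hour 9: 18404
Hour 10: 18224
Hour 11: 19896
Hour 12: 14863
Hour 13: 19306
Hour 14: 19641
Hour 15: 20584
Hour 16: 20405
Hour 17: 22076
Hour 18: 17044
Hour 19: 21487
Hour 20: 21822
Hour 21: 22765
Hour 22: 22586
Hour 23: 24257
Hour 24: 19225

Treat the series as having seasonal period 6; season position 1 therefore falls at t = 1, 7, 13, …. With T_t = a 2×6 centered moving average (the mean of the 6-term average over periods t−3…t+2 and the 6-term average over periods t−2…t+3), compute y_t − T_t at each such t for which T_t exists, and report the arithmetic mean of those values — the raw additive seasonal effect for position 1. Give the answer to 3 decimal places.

371.833

Season position 1 occurs at t = 7, 13, 19 (where T_t is defined).
t=7: T_7 = 16753.50000; y_7 − T_7 = 17125 − 16753.50000 = 371.50000
t=13: T_13 = 18934.08333; y_13 − T_13 = 19306 − 18934.08333 = 371.91667
t=19: T_19 = 21114.91667; y_19 − T_19 = 21487 − 21114.91667 = 372.08333
Mean deviation: (371.50000 + 371.91667 + 372.08333) / 3 = 371.833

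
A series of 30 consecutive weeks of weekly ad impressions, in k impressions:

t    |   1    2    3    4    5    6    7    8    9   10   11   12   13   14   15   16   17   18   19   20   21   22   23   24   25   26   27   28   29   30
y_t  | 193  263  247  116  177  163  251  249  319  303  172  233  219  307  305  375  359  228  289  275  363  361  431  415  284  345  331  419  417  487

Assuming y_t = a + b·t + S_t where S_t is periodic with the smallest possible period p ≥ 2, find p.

First differences y_{t+1} − y_t: 70, -16, -131, 61, -14, 88, -2, 70, -16, -131, 61, -14, 88, -2, 70, -16, …
The difference pattern repeats every 7 terms and not for any smaller step, so p = 7.

7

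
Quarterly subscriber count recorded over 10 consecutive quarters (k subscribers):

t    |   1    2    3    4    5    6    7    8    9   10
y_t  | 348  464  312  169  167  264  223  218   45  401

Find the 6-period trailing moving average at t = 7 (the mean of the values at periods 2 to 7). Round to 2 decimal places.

266.50

Sum of periods 2–7: 464 + 312 + 169 + 167 + 264 + 223 = 1599
Divide by 6: 1599 / 6 = 266.50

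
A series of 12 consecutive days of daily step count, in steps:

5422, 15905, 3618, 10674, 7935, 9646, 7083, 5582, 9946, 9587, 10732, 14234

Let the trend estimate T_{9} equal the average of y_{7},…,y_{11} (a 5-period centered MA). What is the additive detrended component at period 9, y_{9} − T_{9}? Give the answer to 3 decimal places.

1360.000

Trend T_9 = (7083 + 5582 + 9946 + 9587 + 10732) / 5 = 42930/5 = 8586.00000
Detrended value: 9946 − 8586.00000 = 1360.000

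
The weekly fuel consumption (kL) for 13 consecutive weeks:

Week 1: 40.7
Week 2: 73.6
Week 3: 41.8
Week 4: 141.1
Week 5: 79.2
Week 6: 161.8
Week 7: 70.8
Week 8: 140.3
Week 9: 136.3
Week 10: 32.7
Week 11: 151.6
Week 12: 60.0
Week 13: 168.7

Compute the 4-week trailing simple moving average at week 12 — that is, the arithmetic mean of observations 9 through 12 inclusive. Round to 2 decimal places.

Sum of periods 9–12: 136.3 + 32.7 + 151.6 + 60.0 = 380.6
Divide by 4: 380.6 / 4 = 95.15

95.15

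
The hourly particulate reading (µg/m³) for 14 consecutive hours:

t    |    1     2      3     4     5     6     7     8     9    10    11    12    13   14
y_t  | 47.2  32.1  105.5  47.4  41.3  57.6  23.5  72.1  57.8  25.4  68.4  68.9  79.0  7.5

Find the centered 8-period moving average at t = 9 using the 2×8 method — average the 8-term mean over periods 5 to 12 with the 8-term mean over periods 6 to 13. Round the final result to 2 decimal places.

54.23

Sum over 5–12: 41.3 + 57.6 + 23.5 + 72.1 + 57.8 + 25.4 + 68.4 + 68.9 = 415.0
Sum over 6–13: 57.6 + 23.5 + 72.1 + 57.8 + 25.4 + 68.4 + 68.9 + 79.0 = 452.7
CMA at t=9 = (415.0 + 452.7) / (2·8) = 867.7 / 16 = 54.23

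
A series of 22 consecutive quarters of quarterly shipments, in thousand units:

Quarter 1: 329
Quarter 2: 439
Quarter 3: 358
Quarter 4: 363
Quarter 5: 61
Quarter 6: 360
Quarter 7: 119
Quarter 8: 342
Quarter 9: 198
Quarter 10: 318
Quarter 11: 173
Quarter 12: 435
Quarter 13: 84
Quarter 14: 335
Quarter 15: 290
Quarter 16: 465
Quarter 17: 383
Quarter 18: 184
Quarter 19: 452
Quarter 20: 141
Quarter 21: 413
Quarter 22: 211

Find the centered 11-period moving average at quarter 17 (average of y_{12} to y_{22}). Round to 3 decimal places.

308.455

Sum of periods 12–22: 435 + 84 + 335 + 290 + 465 + 383 + 184 + 452 + 141 + 413 + 211 = 3393
Divide by 11: 3393 / 11 = 308.455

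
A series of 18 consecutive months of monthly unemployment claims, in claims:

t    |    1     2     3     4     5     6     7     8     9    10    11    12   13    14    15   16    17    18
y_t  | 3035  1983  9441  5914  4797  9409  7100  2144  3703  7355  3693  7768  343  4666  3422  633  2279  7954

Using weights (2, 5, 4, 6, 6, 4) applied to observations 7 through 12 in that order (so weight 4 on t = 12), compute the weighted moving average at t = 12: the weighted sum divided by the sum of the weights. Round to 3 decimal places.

Weighted sum: 2·7100 + 5·2144 + 4·3703 + 6·7355 + 6·3693 + 4·7768 = 14200 + 10720 + 14812 + 44130 + 22158 + 31072 = 137092
Weight total: 2 + 5 + 4 + 6 + 6 + 4 = 27
WMA = 137092 / 27 = 5077.481

5077.481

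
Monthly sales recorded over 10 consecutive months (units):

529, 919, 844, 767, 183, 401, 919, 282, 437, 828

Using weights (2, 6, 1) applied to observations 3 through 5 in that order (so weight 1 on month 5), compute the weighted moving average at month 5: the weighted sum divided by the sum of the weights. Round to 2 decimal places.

Weighted sum: 2·844 + 6·767 + 1·183 = 1688 + 4602 + 183 = 6473
Weight total: 2 + 6 + 1 = 9
WMA = 6473 / 9 = 719.22

719.22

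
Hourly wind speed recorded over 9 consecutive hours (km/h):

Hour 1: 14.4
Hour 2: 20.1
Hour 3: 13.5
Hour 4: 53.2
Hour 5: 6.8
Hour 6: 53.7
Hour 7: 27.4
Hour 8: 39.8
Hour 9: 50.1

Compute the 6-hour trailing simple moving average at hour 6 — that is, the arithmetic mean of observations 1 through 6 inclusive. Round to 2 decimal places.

Sum of periods 1–6: 14.4 + 20.1 + 13.5 + 53.2 + 6.8 + 53.7 = 161.7
Divide by 6: 161.7 / 6 = 26.95

26.95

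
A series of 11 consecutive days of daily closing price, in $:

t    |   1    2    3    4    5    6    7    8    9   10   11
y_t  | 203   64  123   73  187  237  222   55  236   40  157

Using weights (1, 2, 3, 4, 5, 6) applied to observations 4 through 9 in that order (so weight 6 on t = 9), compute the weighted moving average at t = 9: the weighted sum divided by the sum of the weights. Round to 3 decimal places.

177.952

Weighted sum: 1·73 + 2·187 + 3·237 + 4·222 + 5·55 + 6·236 = 73 + 374 + 711 + 888 + 275 + 1416 = 3737
Weight total: 1 + 2 + 3 + 4 + 5 + 6 = 21
WMA = 3737 / 21 = 177.952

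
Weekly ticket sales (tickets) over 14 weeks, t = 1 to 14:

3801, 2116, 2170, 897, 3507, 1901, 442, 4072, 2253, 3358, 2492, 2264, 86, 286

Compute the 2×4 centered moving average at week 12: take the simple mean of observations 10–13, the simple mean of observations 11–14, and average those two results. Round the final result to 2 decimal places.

1666.00

Sum over 10–13: 3358 + 2492 + 2264 + 86 = 8200
Sum over 11–14: 2492 + 2264 + 86 + 286 = 5128
CMA at t=12 = (8200 + 5128) / (2·4) = 13328 / 8 = 1666.00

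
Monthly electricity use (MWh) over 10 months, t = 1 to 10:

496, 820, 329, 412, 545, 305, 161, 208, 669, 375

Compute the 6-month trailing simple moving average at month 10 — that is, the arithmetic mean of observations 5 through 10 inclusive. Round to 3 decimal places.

377.167

Sum of periods 5–10: 545 + 305 + 161 + 208 + 669 + 375 = 2263
Divide by 6: 2263 / 6 = 377.167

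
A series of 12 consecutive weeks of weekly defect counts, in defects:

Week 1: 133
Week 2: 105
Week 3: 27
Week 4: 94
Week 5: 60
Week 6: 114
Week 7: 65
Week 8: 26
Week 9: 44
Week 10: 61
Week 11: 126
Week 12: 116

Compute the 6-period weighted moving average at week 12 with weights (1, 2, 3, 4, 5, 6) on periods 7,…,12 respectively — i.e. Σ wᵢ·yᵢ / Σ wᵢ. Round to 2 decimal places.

Weighted sum: 1·65 + 2·26 + 3·44 + 4·61 + 5·126 + 6·116 = 65 + 52 + 132 + 244 + 630 + 696 = 1819
Weight total: 1 + 2 + 3 + 4 + 5 + 6 = 21
WMA = 1819 / 21 = 86.62

86.62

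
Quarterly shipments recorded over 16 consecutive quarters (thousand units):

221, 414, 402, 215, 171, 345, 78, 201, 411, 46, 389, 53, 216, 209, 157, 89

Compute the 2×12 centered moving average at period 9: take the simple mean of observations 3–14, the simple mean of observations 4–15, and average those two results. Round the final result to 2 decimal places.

217.79

Sum over 3–14: 402 + 215 + 171 + 345 + 78 + 201 + 411 + 46 + 389 + 53 + 216 + 209 = 2736
Sum over 4–15: 215 + 171 + 345 + 78 + 201 + 411 + 46 + 389 + 53 + 216 + 209 + 157 = 2491
CMA at t=9 = (2736 + 2491) / (2·12) = 5227 / 24 = 217.79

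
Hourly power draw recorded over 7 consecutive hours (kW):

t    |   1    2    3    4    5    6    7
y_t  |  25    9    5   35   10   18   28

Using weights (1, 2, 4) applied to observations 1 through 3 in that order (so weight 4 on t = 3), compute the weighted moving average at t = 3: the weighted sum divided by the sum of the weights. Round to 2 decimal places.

9.00

Weighted sum: 1·25 + 2·9 + 4·5 = 25 + 18 + 20 = 63
Weight total: 1 + 2 + 4 = 7
WMA = 63 / 7 = 9.00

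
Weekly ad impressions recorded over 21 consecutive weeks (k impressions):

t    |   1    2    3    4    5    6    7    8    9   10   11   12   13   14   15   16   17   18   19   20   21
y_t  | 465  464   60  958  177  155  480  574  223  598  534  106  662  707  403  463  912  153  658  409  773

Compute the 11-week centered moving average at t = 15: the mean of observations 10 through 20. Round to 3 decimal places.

509.545

Sum of periods 10–20: 598 + 534 + 106 + 662 + 707 + 403 + 463 + 912 + 153 + 658 + 409 = 5605
Divide by 11: 5605 / 11 = 509.545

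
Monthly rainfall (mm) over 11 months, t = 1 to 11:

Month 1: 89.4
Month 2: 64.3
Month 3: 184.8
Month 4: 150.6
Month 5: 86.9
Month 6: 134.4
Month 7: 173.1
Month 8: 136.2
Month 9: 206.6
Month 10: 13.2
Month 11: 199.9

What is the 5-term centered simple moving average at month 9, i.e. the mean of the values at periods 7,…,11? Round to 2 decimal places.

145.80

Sum of periods 7–11: 173.1 + 136.2 + 206.6 + 13.2 + 199.9 = 729.0
Divide by 5: 729.0 / 5 = 145.80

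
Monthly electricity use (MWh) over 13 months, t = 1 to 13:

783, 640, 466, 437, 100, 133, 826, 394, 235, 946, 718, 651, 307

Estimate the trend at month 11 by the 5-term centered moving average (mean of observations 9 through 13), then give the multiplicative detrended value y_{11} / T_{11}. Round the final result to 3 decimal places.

Trend T_11 = (235 + 946 + 718 + 651 + 307) / 5 = 2857/5 = 571.40000
Ratio to trend: 718 / 571.40000 = 1.257

1.257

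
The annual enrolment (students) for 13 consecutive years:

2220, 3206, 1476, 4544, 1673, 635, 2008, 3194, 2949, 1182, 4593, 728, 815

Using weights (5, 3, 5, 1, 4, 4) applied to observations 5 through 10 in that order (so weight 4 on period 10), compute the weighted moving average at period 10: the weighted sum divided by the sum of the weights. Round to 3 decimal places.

Weighted sum: 5·1673 + 3·635 + 5·2008 + 1·3194 + 4·2949 + 4·1182 = 8365 + 1905 + 10040 + 3194 + 11796 + 4728 = 40028
Weight total: 5 + 3 + 5 + 1 + 4 + 4 = 22
WMA = 40028 / 22 = 1819.455

1819.455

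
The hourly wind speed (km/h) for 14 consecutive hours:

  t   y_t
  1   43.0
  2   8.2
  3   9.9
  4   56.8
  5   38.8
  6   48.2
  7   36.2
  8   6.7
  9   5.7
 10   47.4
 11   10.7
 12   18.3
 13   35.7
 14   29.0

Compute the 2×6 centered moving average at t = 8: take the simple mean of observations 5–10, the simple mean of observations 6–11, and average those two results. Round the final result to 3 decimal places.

28.158

Sum over 5–10: 38.8 + 48.2 + 36.2 + 6.7 + 5.7 + 47.4 = 183.0
Sum over 6–11: 48.2 + 36.2 + 6.7 + 5.7 + 47.4 + 10.7 = 154.9
CMA at t=8 = (183.0 + 154.9) / (2·6) = 337.9 / 12 = 28.158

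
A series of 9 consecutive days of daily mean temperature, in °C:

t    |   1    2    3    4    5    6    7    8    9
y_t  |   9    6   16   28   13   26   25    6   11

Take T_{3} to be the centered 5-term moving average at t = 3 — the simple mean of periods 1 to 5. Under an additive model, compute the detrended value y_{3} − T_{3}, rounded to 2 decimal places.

1.60

Trend T_3 = (9 + 6 + 16 + 28 + 13) / 5 = 72/5 = 14.4000
Detrended value: 16 − 14.4000 = 1.60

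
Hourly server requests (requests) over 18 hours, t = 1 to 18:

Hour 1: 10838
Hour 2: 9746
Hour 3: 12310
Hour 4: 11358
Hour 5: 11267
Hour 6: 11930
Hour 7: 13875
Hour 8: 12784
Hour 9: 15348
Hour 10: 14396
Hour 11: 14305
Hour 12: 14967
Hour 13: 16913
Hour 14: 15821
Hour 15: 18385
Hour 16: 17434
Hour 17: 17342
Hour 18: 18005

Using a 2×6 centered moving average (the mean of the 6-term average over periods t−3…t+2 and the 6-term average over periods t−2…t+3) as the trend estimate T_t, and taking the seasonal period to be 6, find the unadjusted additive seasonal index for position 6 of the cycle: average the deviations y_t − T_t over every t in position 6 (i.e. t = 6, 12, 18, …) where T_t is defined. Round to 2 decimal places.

Season position 6 occurs at t = 6, 12 (where T_t is defined).
t=6: T_6 = 12507.1667; y_6 − T_6 = 11930 − 12507.1667 = -577.1667
t=12: T_12 = 15544.7500; y_12 − T_12 = 14967 − 15544.7500 = -577.7500
Mean deviation: (-577.1667 + -577.7500) / 2 = -577.46

-577.46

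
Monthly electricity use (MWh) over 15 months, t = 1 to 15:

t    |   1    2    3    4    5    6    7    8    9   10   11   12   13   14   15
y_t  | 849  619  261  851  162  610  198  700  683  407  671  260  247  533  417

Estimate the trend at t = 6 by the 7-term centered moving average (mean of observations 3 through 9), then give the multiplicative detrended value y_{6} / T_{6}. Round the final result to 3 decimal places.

1.232

Trend T_6 = (261 + 851 + 162 + 610 + 198 + 700 + 683) / 7 = 3465/7 = 495.00000
Ratio to trend: 610 / 495.00000 = 1.232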